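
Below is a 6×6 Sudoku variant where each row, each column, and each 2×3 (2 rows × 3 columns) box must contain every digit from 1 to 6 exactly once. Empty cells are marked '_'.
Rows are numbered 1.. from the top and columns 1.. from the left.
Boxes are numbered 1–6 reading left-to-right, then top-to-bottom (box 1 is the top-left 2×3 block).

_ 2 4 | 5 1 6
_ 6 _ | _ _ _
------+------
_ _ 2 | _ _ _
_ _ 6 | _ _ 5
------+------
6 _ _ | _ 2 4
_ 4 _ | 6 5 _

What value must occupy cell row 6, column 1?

2

Cell row 6, column 1 itself could take any of {1, 2, 3} by direct elimination.
Consider where 2 can go in box 5.
row 5, column 2 is out (row 5 already has a 2).
row 5, column 3 is out (row 5 already has a 2).
row 6, column 3 is out (column 3 already has a 2).
So the only cell in box 5 that can hold 2 is row 6, column 1.
Therefore row 6, column 1 = 2.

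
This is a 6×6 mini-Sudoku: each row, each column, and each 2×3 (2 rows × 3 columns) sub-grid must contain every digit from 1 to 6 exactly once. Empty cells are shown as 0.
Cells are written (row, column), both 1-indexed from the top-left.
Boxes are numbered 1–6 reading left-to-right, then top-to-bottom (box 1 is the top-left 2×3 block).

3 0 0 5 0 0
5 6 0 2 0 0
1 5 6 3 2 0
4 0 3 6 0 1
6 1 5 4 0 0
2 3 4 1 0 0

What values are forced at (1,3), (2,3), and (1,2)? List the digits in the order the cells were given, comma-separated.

2,1,4

For (1,3):
  Consider where 2 can go in column 3.
  (2,3) is out (row 2 already has a 2).
  So the only cell in column 3 that can hold 2 is (1,3).
  So (1,3) = 2.
For (2,3):
  Row 2 already contains {2, 5, 6}.
  Column 3 already contains {3, 4, 5, 6}.
  Its 2×3 block (box 1) already contains {3, 5, 6}.
  The only value from 1–6 not eliminated is 1, so (2,3) = 1.
For (1,2):
  Consider where 4 can go in box 1.
  (1,3) is out (column 3 already has a 4).
  (2,3) is out (column 3 already has a 4).
  So the only cell in box 1 that can hold 4 is (1,2).
  So (1,2) = 4.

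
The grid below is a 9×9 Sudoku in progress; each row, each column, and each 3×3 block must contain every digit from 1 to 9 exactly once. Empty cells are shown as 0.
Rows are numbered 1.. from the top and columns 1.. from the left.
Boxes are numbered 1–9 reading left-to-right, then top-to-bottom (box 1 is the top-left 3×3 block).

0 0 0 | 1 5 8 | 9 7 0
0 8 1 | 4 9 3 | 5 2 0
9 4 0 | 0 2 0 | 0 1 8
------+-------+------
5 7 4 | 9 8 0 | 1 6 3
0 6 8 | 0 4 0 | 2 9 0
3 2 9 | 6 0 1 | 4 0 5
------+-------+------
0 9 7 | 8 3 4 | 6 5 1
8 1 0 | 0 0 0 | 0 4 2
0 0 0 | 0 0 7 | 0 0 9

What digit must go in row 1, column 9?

4

Cell row 1, column 9 itself could take any of {4, 6} by direct elimination.
Consider where 4 can go in row 1.
row 1, column 1 is out (box 1 already has a 4).
row 1, column 2 is out (column 2 already has a 4).
row 1, column 3 is out (column 3 already has a 4).
So the only cell in row 1 that can hold 4 is row 1, column 9.
Therefore row 1, column 9 = 4.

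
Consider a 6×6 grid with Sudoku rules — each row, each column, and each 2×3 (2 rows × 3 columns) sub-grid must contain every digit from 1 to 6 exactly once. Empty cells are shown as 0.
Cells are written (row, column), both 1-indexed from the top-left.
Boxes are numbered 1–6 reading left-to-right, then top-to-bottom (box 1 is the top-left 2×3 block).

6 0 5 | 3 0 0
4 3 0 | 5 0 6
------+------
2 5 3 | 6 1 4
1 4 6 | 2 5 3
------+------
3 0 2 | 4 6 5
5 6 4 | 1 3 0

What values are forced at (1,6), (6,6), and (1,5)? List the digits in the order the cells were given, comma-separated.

1,2,4

For (1,6):
  Consider where 1 can go in column 6.
  (6,6) is out (row 6 already has a 1).
  So the only cell in column 6 that can hold 1 is (1,6).
  So (1,6) = 1.
For (6,6):
  Row 6 already contains {1, 3, 4, 5, 6}.
  Column 6 already contains {3, 4, 5, 6}.
  Its 2×3 block (box 6) already contains {1, 3, 4, 5, 6}.
  The only value from 1–6 not eliminated is 2, so (6,6) = 2.
For (1,5):
  Consider where 4 can go in row 1.
  (1,2) is out (column 2 already has a 4).
  (1,6) is out (column 6 already has a 4).
  So the only cell in row 1 that can hold 4 is (1,5).
  So (1,5) = 4.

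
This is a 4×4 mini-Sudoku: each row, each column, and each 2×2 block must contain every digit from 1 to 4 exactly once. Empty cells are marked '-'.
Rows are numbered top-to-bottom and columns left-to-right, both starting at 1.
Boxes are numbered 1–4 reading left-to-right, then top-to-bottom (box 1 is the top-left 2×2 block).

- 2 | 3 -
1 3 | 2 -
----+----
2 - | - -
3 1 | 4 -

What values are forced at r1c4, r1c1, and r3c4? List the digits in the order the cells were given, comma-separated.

For r1c4:
  Consider where 1 can go in box 2.
  r2c4 is out (row 2 already has a 1).
  So the only cell in box 2 that can hold 1 is r1c4.
  So r1c4 = 1.
For r1c1:
  Row 1 already contains {2, 3}.
  Column 1 already contains {1, 2, 3}.
  Its 2×2 block (box 1) already contains {1, 2, 3}.
  The only value from 1–4 not eliminated is 4, so r1c1 = 4.
For r3c4:
  Consider where 3 can go in row 3.
  r3c2 is out (column 2 already has a 3).
  r3c3 is out (column 3 already has a 3).
  So the only cell in row 3 that can hold 3 is r3c4.
  So r3c4 = 3.

1,4,3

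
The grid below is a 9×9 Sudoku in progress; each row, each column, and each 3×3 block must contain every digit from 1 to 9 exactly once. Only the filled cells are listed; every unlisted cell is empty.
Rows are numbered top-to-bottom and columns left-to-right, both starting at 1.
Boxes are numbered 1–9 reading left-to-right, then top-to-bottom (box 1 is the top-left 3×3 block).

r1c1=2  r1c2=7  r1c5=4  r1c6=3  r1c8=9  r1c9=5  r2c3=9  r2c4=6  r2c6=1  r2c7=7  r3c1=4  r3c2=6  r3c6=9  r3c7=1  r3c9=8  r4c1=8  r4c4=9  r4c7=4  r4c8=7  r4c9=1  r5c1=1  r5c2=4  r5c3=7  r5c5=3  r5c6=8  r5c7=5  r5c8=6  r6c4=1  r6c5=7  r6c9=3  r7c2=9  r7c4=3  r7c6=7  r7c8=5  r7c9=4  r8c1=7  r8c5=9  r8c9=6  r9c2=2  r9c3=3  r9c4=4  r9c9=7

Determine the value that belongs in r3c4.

Cell r3c4 itself could take any of {2, 5, 7} by direct elimination.
Consider where 7 can go in row 3.
r3c3 is out (column 3 already has a 7).
r3c5 is out (column 5 already has a 7).
r3c8 is out (column 8 already has a 7).
So the only cell in row 3 that can hold 7 is r3c4.
Therefore r3c4 = 7.

7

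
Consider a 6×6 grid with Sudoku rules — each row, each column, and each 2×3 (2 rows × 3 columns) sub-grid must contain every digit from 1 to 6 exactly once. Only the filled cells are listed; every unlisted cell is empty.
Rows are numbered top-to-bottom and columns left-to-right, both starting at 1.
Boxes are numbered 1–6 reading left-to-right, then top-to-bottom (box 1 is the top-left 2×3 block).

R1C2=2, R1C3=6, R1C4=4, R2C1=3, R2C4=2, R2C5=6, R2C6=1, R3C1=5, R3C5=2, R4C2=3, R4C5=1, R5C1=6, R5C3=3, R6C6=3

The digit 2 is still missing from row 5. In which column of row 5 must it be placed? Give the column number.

6

Consider where 2 can go in row 5.
R5C2 is out (column 2 already has a 2).
R5C4 is out (column 4 already has a 2).
R5C5 is out (column 5 already has a 2).
So the only cell in row 5 that can hold 2 is R5C6.
That is column 6.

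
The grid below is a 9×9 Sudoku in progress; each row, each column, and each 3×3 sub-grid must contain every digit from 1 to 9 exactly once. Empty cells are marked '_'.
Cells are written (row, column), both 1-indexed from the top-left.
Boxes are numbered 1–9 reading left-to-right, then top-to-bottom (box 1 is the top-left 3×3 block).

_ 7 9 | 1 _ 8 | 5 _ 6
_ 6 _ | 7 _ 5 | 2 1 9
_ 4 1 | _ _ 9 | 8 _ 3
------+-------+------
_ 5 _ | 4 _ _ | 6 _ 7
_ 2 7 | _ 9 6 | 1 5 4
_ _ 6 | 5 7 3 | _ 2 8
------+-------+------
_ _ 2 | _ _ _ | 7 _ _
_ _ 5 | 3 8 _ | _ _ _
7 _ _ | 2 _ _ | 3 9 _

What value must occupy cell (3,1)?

5

Cell (3,1) itself could take any of {2, 5} by direct elimination.
Consider where 5 can go in column 1.
(1,1) is out (row 1 already has a 5). (2,1) is out (row 2 already has a 5). (4,1) is out (row 4 already has a 5). (5,1) is out (row 5 already has a 5). The remaining empty cells in column 1 are similarly blocked.
So the only cell in column 1 that can hold 5 is (3,1).
Therefore (3,1) = 5.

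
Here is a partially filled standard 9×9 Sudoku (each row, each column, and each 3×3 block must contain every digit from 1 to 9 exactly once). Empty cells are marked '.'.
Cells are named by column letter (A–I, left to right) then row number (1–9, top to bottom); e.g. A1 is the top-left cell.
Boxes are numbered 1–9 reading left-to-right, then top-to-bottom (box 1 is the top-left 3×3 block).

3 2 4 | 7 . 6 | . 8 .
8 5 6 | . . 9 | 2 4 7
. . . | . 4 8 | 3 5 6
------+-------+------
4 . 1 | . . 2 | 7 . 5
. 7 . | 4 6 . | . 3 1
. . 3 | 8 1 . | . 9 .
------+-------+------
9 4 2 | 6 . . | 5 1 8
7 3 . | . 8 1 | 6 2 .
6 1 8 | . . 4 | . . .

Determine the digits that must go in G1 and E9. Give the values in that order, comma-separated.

1,2

For G1:
  Consider where 1 can go in column G.
  G5 is out (row 5 already has a 1).
  G6 is out (row 6 already has a 1).
  G9 is out (row 9 already has a 1).
  So the only cell in column G that can hold 1 is G1.
  So G1 = 1.
For E9:
  Consider where 2 can go in column E.
  E1 is out (row 1 already has a 2).
  E2 is out (row 2 already has a 2).
  E4 is out (row 4 already has a 2).
  E7 is out (row 7 already has a 2).
  So the only cell in column E that can hold 2 is E9.
  So E9 = 2.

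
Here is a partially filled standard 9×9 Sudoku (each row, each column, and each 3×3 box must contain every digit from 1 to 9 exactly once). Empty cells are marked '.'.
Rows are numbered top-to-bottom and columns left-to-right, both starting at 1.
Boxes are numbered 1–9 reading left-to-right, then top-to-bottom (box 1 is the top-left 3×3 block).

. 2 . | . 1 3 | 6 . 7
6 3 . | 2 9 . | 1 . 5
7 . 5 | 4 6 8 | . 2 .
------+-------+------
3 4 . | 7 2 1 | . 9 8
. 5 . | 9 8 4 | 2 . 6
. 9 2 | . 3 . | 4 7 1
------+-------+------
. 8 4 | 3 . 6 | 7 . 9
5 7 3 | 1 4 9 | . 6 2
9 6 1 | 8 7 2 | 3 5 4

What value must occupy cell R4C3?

Row 4 already contains {1, 2, 3, 4, 7, 8, 9}.
Column 3 already contains {1, 2, 3, 4, 5}.
Its 3×3 block (box 4) already contains {2, 3, 4, 5, 9}.
The only value from 1–9 not eliminated is 6, so R4C3 = 6.

6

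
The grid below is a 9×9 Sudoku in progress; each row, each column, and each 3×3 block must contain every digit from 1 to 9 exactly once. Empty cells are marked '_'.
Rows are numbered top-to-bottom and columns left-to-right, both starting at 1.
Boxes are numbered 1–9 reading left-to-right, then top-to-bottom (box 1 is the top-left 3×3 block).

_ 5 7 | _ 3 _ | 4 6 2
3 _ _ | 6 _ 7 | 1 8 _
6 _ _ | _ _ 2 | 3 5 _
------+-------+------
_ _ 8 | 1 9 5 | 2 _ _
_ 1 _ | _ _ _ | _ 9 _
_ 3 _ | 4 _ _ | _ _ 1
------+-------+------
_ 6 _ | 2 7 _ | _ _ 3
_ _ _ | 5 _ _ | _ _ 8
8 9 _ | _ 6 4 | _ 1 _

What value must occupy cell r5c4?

Cell r5c4 itself could take any of {3, 7, 8} by direct elimination.
Consider where 7 can go in box 5.
r5c5 is out (column 5 already has a 7).
r5c6 is out (column 6 already has a 7).
r6c5 is out (column 5 already has a 7).
r6c6 is out (column 6 already has a 7).
So the only cell in box 5 that can hold 7 is r5c4.
Therefore r5c4 = 7.

7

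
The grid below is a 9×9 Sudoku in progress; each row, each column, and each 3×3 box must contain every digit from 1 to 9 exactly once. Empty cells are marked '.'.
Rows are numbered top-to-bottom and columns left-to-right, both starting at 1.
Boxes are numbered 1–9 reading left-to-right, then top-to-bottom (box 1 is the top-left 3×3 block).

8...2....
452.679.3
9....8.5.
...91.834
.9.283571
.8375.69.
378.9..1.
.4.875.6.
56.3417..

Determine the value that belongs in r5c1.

6

Row 5 already contains {1, 2, 3, 5, 7, 8, 9}.
Column 1 already contains {3, 4, 5, 8, 9}.
Its 3×3 block (box 4) already contains {3, 8, 9}.
The only value from 1–9 not eliminated is 6, so r5c1 = 6.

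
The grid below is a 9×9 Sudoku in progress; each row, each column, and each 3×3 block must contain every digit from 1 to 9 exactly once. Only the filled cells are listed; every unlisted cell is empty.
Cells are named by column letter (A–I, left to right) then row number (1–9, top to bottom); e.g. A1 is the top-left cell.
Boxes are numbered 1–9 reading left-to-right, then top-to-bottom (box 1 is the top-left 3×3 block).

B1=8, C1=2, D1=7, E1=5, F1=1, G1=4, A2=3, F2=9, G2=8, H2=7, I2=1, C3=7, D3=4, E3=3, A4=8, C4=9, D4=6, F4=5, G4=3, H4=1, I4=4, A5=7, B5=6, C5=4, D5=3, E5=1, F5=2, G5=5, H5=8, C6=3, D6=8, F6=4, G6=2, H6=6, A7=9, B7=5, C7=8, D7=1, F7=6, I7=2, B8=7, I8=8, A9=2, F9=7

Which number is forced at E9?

8

Cell E9 itself could take any of {4, 8, 9} by direct elimination.
Consider where 8 can go in column E.
E2 is out (row 2 already has a 8).
E4 is out (row 4 already has a 8).
E6 is out (row 6 already has a 8).
E7 is out (row 7 already has a 8).
E8 is out (row 8 already has a 8).
So the only cell in column E that can hold 8 is E9.
Therefore E9 = 8.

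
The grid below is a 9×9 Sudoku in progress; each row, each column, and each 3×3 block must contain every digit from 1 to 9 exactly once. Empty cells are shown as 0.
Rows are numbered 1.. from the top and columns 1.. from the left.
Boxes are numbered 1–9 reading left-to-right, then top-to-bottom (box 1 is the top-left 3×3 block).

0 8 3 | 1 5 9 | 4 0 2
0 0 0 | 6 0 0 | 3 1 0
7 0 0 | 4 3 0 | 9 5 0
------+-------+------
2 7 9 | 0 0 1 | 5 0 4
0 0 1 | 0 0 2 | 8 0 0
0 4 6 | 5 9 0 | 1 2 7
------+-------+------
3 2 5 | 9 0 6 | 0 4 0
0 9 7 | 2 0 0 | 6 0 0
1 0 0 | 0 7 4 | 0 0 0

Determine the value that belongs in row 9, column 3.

Row 9 already contains {1, 4, 7}.
Column 3 already contains {1, 3, 5, 6, 7, 9}.
Its 3×3 block (box 7) already contains {1, 2, 3, 5, 7, 9}.
The only value from 1–9 not eliminated is 8, so row 9, column 3 = 8.

8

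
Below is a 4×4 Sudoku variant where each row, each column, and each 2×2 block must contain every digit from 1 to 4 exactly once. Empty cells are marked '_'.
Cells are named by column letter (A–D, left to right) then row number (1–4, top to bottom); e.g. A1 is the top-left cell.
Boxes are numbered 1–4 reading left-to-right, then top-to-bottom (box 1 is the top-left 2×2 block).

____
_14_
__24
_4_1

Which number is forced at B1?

Cell B1 itself could take any of {2, 3} by direct elimination.
Consider where 2 can go in column B.
B3 is out (row 3 already has a 2).
So the only cell in column B that can hold 2 is B1.
Therefore B1 = 2.

2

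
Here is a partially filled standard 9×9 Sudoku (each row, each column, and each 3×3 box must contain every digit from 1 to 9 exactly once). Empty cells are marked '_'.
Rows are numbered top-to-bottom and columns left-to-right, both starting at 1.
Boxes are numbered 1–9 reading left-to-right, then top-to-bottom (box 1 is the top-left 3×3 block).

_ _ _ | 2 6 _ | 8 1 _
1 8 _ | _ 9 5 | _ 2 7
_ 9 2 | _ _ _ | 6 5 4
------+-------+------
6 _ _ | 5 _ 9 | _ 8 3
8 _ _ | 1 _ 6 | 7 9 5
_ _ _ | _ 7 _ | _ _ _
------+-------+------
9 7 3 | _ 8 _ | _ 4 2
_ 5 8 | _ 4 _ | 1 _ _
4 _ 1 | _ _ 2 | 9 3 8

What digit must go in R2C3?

6

Cell R2C3 itself could take any of {4, 6} by direct elimination.
Consider where 6 can go in row 2.
R2C4 is out (box 2 already has a 6).
R2C7 is out (column 7 already has a 6).
So the only cell in row 2 that can hold 6 is R2C3.
Therefore R2C3 = 6.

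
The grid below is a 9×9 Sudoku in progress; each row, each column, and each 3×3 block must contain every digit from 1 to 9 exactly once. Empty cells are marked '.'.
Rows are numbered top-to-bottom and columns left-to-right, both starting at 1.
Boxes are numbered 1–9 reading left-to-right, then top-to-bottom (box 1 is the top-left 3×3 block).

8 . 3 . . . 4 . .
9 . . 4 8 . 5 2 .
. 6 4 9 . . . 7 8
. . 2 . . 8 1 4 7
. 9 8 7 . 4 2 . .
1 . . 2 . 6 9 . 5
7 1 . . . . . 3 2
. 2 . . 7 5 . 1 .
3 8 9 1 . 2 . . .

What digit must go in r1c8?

9

Cell r1c8 itself could take any of {6, 9} by direct elimination.
Consider where 9 can go in column 8.
r5c8 is out (row 5 already has a 9).
r6c8 is out (row 6 already has a 9).
r9c8 is out (row 9 already has a 9).
So the only cell in column 8 that can hold 9 is r1c8.
Therefore r1c8 = 9.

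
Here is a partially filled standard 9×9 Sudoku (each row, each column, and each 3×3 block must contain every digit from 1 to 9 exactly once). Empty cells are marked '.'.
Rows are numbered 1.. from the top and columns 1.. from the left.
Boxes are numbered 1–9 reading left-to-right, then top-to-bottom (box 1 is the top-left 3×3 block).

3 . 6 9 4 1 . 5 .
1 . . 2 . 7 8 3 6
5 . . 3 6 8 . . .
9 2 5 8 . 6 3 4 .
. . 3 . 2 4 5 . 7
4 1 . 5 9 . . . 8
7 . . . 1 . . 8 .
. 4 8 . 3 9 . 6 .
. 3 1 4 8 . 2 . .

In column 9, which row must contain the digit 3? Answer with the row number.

Consider where 3 can go in column 9.
row 1, column 9 is out (row 1 already has a 3).
row 3, column 9 is out (row 3 already has a 3).
row 4, column 9 is out (row 4 already has a 3).
row 8, column 9 is out (row 8 already has a 3).
row 9, column 9 is out (row 9 already has a 3).
So the only cell in column 9 that can hold 3 is row 7, column 9.
That is row 7.

7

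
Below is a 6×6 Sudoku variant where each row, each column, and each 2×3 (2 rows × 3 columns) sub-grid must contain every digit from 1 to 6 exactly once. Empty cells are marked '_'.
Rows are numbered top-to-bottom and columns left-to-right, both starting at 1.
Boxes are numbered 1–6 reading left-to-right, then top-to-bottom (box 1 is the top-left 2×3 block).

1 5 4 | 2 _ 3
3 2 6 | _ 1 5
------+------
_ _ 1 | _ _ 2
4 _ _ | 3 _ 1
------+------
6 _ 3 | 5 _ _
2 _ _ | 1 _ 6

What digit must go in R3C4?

6

Cell R3C4 itself could take any of {4, 6} by direct elimination.
Consider where 6 can go in column 4.
R2C4 is out (row 2 already has a 6).
So the only cell in column 4 that can hold 6 is R3C4.
Therefore R3C4 = 6.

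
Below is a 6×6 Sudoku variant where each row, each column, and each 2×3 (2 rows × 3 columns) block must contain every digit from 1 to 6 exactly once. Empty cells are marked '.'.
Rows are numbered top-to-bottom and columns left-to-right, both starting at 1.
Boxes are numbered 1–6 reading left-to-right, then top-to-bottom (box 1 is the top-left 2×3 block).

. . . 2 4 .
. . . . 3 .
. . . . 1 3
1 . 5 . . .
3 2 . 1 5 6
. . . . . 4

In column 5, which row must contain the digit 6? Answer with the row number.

Consider where 6 can go in column 5.
R6C5 is out (box 6 already has a 6).
So the only cell in column 5 that can hold 6 is R4C5.
That is row 4.

4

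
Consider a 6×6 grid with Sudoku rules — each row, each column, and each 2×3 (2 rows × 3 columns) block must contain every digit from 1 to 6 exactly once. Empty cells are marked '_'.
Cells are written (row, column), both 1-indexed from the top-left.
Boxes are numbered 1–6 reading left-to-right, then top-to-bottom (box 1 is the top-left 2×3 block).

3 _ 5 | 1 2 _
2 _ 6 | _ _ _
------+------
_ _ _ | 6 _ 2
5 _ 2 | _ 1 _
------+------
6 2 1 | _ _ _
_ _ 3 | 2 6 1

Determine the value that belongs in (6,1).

Row 6 already contains {1, 2, 3, 6}.
Column 1 already contains {2, 3, 5, 6}.
Its 2×3 block (box 5) already contains {1, 2, 3, 6}.
The only value from 1–6 not eliminated is 4, so (6,1) = 4.

4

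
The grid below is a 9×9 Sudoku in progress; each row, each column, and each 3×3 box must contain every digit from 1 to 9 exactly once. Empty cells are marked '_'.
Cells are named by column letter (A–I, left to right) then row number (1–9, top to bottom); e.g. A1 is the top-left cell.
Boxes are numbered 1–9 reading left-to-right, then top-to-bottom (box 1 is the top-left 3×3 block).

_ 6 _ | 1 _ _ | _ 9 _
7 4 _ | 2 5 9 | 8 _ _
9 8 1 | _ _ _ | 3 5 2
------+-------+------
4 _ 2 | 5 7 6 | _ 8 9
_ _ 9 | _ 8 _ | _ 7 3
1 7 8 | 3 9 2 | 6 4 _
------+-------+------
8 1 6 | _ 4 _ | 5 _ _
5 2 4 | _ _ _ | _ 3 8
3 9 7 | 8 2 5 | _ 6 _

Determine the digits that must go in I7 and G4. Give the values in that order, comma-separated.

For I7:
  Row 7 already contains {1, 4, 5, 6, 8}.
  Column I already contains {2, 3, 8, 9}.
  Its 3×3 block (box 9) already contains {3, 5, 6, 8}.
  The only value from 1–9 not eliminated is 7, so I7 = 7.
For G4:
  Row 4 already contains {2, 4, 5, 6, 7, 8, 9}.
  Column G already contains {3, 5, 6, 8}.
  Its 3×3 block (box 6) already contains {3, 4, 6, 7, 8, 9}.
  The only value from 1–9 not eliminated is 1, so G4 = 1.

7,1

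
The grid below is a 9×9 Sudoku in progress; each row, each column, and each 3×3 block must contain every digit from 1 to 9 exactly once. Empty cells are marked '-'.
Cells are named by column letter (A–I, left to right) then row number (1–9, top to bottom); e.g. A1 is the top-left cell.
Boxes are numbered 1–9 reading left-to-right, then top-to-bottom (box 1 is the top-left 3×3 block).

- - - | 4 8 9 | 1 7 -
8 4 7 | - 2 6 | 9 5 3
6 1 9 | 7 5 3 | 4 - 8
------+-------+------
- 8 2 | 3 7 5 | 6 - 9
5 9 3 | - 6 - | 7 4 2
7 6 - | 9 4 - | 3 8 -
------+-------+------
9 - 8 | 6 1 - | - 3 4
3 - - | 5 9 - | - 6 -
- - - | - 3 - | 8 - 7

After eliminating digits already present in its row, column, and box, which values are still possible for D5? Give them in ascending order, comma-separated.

1,8

Row 5 already contains {2, 3, 4, 5, 6, 7, 9}.
Column D already contains {3, 4, 5, 6, 7, 9}.
Its 3×3 block (box 5) already contains {3, 4, 5, 6, 7, 9}.
Removing those from 1–9 leaves {1, 8} as the candidates for D5.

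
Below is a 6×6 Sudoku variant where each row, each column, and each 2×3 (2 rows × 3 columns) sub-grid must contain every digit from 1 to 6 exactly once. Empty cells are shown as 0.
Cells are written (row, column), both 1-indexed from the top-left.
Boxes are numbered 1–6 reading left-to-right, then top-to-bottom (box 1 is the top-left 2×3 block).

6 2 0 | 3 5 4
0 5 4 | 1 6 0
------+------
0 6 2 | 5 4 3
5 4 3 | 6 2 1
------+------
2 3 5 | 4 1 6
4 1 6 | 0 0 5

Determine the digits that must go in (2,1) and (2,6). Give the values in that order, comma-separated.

3,2

For (2,1):
  Row 2 already contains {1, 4, 5, 6}.
  Column 1 already contains {2, 4, 5, 6}.
  Its 2×3 block (box 1) already contains {2, 4, 5, 6}.
  The only value from 1–6 not eliminated is 3, so (2,1) = 3.
For (2,6):
  Row 2 already contains {1, 4, 5, 6}.
  Column 6 already contains {1, 3, 4, 5, 6}.
  Its 2×3 block (box 2) already contains {1, 3, 4, 5, 6}.
  The only value from 1–6 not eliminated is 2, so (2,6) = 2.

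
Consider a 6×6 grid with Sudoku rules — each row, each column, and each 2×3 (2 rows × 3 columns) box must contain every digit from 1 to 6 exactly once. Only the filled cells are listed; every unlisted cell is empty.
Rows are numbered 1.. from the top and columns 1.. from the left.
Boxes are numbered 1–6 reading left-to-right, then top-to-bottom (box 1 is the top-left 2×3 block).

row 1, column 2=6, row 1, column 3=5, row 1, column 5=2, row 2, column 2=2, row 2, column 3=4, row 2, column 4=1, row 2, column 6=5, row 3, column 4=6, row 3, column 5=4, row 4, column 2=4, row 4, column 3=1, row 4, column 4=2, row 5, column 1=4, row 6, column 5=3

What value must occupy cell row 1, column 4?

3

Cell row 1, column 4 itself could take any of {3, 4} by direct elimination.
Consider where 3 can go in column 4.
row 5, column 4 is out (box 6 already has a 3).
row 6, column 4 is out (row 6 already has a 3).
So the only cell in column 4 that can hold 3 is row 1, column 4.
Therefore row 1, column 4 = 3.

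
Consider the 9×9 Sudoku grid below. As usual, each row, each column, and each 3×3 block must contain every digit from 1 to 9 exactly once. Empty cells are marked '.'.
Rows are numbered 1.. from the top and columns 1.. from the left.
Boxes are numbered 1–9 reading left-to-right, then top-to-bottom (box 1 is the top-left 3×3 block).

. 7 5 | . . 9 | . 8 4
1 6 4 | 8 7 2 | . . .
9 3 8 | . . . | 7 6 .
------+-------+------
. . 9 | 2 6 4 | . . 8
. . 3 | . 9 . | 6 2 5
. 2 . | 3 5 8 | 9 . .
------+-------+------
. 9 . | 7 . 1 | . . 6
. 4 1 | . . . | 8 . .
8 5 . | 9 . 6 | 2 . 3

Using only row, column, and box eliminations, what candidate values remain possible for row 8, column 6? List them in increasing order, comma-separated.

Row 8 already contains {1, 4, 8}.
Column 6 already contains {1, 2, 4, 6, 8, 9}.
Its 3×3 block (box 8) already contains {1, 6, 7, 9}.
Removing those from 1–9 leaves {3, 5} as the candidates for row 8, column 6.

3,5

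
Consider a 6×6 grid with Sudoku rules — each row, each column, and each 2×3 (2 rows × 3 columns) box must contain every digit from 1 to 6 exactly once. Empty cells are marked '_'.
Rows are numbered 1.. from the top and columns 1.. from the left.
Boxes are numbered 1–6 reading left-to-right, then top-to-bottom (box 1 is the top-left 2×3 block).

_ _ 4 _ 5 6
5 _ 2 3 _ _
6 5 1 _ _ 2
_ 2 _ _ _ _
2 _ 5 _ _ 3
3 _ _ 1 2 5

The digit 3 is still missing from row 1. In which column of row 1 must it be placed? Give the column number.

2

Consider where 3 can go in row 1.
row 1, column 1 is out (column 1 already has a 3).
row 1, column 4 is out (column 4 already has a 3).
So the only cell in row 1 that can hold 3 is row 1, column 2.
That is column 2.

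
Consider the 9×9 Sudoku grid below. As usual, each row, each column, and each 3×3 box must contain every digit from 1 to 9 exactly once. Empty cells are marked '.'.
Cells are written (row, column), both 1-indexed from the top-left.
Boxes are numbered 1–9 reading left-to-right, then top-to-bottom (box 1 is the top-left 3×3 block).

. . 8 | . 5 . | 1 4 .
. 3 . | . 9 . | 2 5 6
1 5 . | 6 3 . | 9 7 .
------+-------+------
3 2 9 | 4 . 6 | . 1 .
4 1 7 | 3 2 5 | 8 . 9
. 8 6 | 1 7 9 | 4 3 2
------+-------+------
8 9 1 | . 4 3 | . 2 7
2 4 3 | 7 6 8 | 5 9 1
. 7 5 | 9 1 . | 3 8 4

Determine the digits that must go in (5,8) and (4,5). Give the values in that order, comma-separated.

For (5,8):
  Row 5 already contains {1, 2, 3, 4, 5, 7, 8, 9}.
  Column 8 already contains {1, 2, 3, 4, 5, 7, 8, 9}.
  Its 3×3 block (box 6) already contains {1, 2, 3, 4, 8, 9}.
  The only value from 1–9 not eliminated is 6, so (5,8) = 6.
For (4,5):
  Row 4 already contains {1, 2, 3, 4, 6, 9}.
  Column 5 already contains {1, 2, 3, 4, 5, 6, 7, 9}.
  Its 3×3 block (box 5) already contains {1, 2, 3, 4, 5, 6, 7, 9}.
  The only value from 1–9 not eliminated is 8, so (4,5) = 8.

6,8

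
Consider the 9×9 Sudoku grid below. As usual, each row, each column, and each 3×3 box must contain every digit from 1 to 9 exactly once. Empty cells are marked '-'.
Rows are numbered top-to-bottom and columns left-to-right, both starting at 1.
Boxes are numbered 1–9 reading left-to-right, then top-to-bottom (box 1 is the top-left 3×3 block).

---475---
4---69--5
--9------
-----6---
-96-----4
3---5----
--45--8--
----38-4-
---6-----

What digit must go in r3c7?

4

Cell r3c7 itself could take any of {1, 2, 3, 4, 6, 7} by direct elimination.
Consider where 4 can go in box 3.
r1c7 is out (row 1 already has a 4). r1c8 is out (row 1 already has a 4). r1c9 is out (row 1 already has a 4). r2c7 is out (row 2 already has a 4). The remaining empty cells in box 3 are similarly blocked.
So the only cell in box 3 that can hold 4 is r3c7.
Therefore r3c7 = 4.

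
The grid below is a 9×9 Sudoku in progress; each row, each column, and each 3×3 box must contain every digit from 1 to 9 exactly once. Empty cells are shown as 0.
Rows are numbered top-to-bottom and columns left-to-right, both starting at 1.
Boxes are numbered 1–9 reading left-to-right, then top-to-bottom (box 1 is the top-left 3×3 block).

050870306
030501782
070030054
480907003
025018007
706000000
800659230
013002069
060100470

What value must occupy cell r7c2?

Row 7 already contains {2, 3, 5, 6, 8, 9}.
Column 2 already contains {1, 2, 3, 5, 6, 7, 8}.
Its 3×3 block (box 7) already contains {1, 3, 6, 8}.
The only value from 1–9 not eliminated is 4, so r7c2 = 4.

4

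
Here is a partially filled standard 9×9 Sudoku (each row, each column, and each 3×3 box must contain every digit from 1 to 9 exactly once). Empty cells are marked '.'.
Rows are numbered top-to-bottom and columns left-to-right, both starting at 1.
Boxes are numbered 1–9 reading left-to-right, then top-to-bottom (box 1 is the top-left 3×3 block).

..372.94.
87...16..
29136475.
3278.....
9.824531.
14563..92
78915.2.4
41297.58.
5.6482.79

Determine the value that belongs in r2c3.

Row 2 already contains {1, 6, 7, 8}.
Column 3 already contains {1, 2, 3, 5, 6, 7, 8, 9}.
Its 3×3 block (box 1) already contains {1, 2, 3, 7, 8, 9}.
The only value from 1–9 not eliminated is 4, so r2c3 = 4.

4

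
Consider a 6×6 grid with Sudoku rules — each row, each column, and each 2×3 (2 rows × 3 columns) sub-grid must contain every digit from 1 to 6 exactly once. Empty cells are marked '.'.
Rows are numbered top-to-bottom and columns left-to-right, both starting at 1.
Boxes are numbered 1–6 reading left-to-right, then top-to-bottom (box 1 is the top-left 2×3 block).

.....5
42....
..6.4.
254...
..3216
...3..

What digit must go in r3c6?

Cell r3c6 itself could take any of {1, 2, 3} by direct elimination.
Consider where 2 can go in box 4.
r3c4 is out (column 4 already has a 2).
r4c4 is out (row 4 already has a 2).
r4c5 is out (row 4 already has a 2).
r4c6 is out (row 4 already has a 2).
So the only cell in box 4 that can hold 2 is r3c6.
Therefore r3c6 = 2.

2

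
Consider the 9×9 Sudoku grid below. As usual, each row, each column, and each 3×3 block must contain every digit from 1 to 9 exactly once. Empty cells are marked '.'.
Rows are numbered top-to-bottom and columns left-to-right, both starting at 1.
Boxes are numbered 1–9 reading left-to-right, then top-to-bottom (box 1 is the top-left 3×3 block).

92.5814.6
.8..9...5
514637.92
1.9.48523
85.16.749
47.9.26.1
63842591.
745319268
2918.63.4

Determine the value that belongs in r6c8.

8

Row 6 already contains {1, 2, 4, 6, 7, 9}.
Column 8 already contains {1, 2, 4, 6, 9}.
Its 3×3 block (box 6) already contains {1, 2, 3, 4, 5, 6, 7, 9}.
The only value from 1–9 not eliminated is 8, so r6c8 = 8.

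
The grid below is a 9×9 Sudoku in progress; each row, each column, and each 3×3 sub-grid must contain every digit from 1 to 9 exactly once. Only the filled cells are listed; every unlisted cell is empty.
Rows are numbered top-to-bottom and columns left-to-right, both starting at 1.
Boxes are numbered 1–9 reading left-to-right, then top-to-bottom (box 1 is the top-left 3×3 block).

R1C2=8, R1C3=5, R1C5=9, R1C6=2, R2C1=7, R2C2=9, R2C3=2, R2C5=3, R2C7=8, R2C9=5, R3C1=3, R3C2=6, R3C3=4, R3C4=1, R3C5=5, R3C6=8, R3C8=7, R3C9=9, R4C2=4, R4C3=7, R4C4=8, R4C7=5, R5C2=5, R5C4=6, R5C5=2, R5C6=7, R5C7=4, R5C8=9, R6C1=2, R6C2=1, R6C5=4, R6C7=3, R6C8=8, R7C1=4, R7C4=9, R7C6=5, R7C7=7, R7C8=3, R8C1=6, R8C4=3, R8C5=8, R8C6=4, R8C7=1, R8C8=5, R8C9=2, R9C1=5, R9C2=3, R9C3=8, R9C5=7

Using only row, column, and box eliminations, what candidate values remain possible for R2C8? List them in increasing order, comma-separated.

Row 2 already contains {2, 3, 5, 7, 8, 9}.
Column 8 already contains {3, 5, 7, 8, 9}.
Its 3×3 block (box 3) already contains {5, 7, 8, 9}.
Removing those from 1–9 leaves {1, 4, 6} as the candidates for R2C8.

1,4,6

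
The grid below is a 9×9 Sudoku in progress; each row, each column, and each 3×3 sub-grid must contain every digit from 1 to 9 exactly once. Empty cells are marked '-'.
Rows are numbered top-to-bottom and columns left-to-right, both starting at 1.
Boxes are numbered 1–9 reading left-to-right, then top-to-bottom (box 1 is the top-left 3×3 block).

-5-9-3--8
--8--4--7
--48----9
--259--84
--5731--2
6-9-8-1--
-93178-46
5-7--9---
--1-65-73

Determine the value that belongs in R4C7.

Cell R4C7 itself could take any of {3, 6, 7} by direct elimination.
Consider where 7 can go in column 7.
R1C7 is out (box 3 already has a 7). R2C7 is out (row 2 already has a 7). R3C7 is out (box 3 already has a 7). R5C7 is out (row 5 already has a 7). The remaining empty cells in column 7 are similarly blocked.
So the only cell in column 7 that can hold 7 is R4C7.
Therefore R4C7 = 7.

7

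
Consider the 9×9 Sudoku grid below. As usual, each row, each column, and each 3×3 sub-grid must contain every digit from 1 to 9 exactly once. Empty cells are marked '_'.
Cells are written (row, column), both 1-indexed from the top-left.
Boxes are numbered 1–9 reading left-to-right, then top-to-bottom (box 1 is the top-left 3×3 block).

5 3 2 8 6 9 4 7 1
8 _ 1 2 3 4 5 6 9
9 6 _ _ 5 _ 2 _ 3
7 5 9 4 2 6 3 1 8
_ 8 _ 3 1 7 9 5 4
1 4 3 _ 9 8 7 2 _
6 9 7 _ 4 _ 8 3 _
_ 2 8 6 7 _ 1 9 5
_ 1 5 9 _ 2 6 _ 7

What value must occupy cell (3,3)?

Row 3 already contains {2, 3, 5, 6, 9}.
Column 3 already contains {1, 2, 3, 5, 7, 8, 9}.
Its 3×3 block (box 1) already contains {1, 2, 3, 5, 6, 8, 9}.
The only value from 1–9 not eliminated is 4, so (3,3) = 4.

4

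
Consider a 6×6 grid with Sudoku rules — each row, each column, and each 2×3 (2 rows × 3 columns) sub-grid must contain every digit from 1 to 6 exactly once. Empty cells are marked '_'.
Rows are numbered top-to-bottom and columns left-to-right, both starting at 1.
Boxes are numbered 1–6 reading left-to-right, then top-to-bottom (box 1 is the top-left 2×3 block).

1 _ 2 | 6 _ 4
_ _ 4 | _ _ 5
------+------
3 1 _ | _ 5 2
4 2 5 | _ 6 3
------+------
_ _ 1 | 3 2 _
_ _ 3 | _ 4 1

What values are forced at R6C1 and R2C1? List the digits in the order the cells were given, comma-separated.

For R6C1:
  Consider where 2 can go in box 5.
  R5C1 is out (row 5 already has a 2).
  R5C2 is out (row 5 already has a 2).
  R6C2 is out (column 2 already has a 2).
  So the only cell in box 5 that can hold 2 is R6C1.
  So R6C1 = 2.
For R2C1:
  Row 2 already contains {4, 5}.
  Column 1 already contains {1, 3, 4}.
  Its 2×3 block (box 1) already contains {1, 2, 4}.
  The only value from 1–6 not eliminated is 6, so R2C1 = 6.

2,6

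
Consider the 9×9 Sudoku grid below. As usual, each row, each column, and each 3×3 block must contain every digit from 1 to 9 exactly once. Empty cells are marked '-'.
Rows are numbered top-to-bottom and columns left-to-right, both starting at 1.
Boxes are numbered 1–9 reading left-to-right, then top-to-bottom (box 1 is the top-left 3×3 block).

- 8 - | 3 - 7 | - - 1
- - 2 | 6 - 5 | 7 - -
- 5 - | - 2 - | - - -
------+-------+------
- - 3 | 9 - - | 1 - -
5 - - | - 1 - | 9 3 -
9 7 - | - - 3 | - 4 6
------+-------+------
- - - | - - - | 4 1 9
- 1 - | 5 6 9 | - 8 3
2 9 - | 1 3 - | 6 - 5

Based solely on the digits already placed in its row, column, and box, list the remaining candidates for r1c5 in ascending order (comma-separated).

Row 1 already contains {1, 3, 7, 8}.
Column 5 already contains {1, 2, 3, 6}.
Its 3×3 block (box 2) already contains {2, 3, 5, 6, 7}.
Removing those from 1–9 leaves {4, 9} as the candidates for r1c5.

4,9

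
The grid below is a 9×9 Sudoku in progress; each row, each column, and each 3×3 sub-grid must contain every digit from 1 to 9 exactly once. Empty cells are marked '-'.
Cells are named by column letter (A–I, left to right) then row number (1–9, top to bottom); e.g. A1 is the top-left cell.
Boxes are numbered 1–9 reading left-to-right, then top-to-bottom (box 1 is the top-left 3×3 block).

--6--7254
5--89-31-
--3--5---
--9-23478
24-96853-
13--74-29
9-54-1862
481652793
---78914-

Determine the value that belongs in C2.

4

Cell C2 itself could take any of {2, 4, 7} by direct elimination.
Consider where 4 can go in box 1.
A1 is out (row 1 already has a 4).
B1 is out (row 1 already has a 4).
B2 is out (column B already has a 4).
A3 is out (column A already has a 4).
B3 is out (column B already has a 4).
So the only cell in box 1 that can hold 4 is C2.
Therefore C2 = 4.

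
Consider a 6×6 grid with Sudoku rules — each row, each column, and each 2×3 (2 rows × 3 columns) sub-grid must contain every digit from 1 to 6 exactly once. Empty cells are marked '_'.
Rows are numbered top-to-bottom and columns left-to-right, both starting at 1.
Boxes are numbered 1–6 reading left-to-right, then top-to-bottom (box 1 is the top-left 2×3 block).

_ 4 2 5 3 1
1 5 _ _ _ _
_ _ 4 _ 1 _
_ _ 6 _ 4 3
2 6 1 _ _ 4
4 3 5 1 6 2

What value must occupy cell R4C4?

2

Row 4 already contains {3, 4, 6}.
Column 4 already contains {1, 5}.
Its 2×3 block (box 4) already contains {1, 3, 4}.
The only value from 1–6 not eliminated is 2, so R4C4 = 2.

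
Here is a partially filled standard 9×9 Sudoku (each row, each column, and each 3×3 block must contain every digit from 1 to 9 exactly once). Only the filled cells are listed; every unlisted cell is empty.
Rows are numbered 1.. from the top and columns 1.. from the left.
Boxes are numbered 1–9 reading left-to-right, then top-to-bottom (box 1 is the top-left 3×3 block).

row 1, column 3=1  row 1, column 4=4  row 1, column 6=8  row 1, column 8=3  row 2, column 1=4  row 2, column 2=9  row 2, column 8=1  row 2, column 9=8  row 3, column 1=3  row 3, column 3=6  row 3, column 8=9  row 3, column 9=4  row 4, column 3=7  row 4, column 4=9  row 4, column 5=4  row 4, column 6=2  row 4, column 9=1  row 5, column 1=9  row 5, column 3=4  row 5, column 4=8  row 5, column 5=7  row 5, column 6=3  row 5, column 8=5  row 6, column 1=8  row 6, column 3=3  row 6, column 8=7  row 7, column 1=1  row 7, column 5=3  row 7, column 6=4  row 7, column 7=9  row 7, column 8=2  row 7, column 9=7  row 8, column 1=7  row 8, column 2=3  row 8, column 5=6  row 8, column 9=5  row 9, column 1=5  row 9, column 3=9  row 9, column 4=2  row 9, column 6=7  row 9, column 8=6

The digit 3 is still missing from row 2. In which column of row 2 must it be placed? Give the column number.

Consider where 3 can go in row 2.
row 2, column 3 is out (column 3 already has a 3).
row 2, column 5 is out (column 5 already has a 3).
row 2, column 6 is out (column 6 already has a 3).
row 2, column 7 is out (box 3 already has a 3).
So the only cell in row 2 that can hold 3 is row 2, column 4.
That is column 4.

4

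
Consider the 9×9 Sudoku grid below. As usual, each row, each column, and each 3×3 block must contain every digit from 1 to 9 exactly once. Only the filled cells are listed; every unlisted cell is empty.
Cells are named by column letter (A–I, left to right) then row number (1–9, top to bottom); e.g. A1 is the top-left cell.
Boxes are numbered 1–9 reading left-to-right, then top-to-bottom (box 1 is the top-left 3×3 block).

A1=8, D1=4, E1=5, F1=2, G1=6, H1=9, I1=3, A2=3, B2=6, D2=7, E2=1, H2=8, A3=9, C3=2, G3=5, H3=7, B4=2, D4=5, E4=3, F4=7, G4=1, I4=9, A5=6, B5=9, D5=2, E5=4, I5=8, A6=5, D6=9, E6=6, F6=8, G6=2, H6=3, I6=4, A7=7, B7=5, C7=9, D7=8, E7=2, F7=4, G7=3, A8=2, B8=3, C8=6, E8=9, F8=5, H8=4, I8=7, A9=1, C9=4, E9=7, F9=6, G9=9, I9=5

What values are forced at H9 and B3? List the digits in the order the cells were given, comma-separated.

For H9:
  Row 9 already contains {1, 4, 5, 6, 7, 9}.
  Column H already contains {3, 4, 7, 8, 9}.
  Its 3×3 block (box 9) already contains {3, 4, 5, 7, 9}.
  The only value from 1–9 not eliminated is 2, so H9 = 2.
For B3:
  Consider where 4 can go in column B.
  B1 is out (row 1 already has a 4).
  B6 is out (row 6 already has a 4).
  B9 is out (row 9 already has a 4).
  So the only cell in column B that can hold 4 is B3.
  So B3 = 4.

2,4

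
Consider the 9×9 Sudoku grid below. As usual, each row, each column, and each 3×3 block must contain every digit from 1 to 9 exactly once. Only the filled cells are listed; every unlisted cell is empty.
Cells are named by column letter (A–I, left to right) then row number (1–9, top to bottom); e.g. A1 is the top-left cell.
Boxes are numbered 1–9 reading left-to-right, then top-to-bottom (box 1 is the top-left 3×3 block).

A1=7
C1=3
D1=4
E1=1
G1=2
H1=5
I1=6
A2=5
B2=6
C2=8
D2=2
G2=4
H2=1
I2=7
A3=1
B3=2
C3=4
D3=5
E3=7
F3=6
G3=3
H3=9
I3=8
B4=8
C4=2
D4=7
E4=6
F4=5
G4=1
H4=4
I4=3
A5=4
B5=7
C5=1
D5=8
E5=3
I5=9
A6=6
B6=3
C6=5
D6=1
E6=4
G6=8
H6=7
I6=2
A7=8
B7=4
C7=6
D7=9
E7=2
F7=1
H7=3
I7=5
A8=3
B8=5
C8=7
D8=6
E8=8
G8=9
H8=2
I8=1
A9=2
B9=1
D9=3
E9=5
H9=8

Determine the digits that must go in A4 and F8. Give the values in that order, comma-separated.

9,4

For A4:
  Row 4 already contains {1, 2, 3, 4, 5, 6, 7, 8}.
  Column A already contains {1, 2, 3, 4, 5, 6, 7, 8}.
  Its 3×3 block (box 4) already contains {1, 2, 3, 4, 5, 6, 7, 8}.
  The only value from 1–9 not eliminated is 9, so A4 = 9.
For F8:
  Row 8 already contains {1, 2, 3, 5, 6, 7, 8, 9}.
  Column F already contains {1, 5, 6}.
  Its 3×3 block (box 8) already contains {1, 2, 3, 5, 6, 8, 9}.
  The only value from 1–9 not eliminated is 4, so F8 = 4.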